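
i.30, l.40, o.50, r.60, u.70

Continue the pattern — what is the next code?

x.80

Letter: letters move forward 3 places in the alphabet, so i, l, o, r, u → x.
Second component — +10 each step: 30, 40, 50, 60, 70 → 80.
So the next code is x.80.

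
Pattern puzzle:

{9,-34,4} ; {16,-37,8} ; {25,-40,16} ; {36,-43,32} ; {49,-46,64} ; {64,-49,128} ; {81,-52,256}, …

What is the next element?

First component — perfect squares: 3², 4², 5², …: 9, 16, 25, 36, 49, 64, 81 → 100.
Second component — −3 each step: -34, -37, -40, -43, -46, -49, -52 → -55.
Third component: ×2 each step; 4, 8, 16, 32, 64, 128, 256 → 512.
Putting it together: {100,-55,512}.

{100,-55,512}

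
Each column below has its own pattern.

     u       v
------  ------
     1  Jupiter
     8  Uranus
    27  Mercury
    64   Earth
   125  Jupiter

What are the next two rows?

216  Uranus; 343  Mercury

Column u — perfect cubes: 1³, 2³, 3³, …: 1, 8, 27, 64, 125 → 216 → 343.
Column v: repeats Jupiter → Uranus → Mercury → Earth; Jupiter, Uranus, Mercury, Earth, Jupiter → Uranus → Mercury.
So the next two rows are 216  Uranus and 343  Mercury.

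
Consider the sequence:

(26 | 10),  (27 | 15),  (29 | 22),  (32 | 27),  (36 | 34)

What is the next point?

(41 | 39)

First entry: differences are 1, 2, 3, … (increasing by 1 each time), so 26, 27, 29, 32, 36 → 41.
Second entry: alternating steps +5, +7, +5, +7, …; 10, 15, 22, 27, 34 → 39.
Putting it together: (41 | 39).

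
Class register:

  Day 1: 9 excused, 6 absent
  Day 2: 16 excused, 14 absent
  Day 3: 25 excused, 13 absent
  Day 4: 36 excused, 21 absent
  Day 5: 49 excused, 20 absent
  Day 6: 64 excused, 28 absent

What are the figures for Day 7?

Excused: perfect squares: 3², 4², 5², …; 9, 16, 25, 36, 49, 64 → 81.
For the absent, alternating steps +8, −1, +8, −1, …: 6, 14, 13, 21, 20, 28 → 27.
Putting it together: 81 excused, 27 absent.

81 excused, 27 absent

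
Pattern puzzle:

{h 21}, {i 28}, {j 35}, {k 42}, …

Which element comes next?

Letter goes h, i, j, k → l (letters move forward 1 place in the alphabet).
Second part goes 21, 28, 35, 42 → 49 (+7 each step).
So the next element is {l 49}.

{l 49}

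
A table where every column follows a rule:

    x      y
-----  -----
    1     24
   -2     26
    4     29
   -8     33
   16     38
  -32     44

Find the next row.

Column x: ×(-2) each step, so 1, -2, 4, -8, 16, -32 → 64.
For the column y, differences are 2, 3, 4, … (increasing by 1 each time): 24, 26, 29, 33, 38, 44 → 51.
Combining the parts gives 64  51.

64  51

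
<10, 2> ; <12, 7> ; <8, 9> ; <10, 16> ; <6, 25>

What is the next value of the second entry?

First entry goes 10, 12, 8, 10, 6 → 8 (alternating steps +2, −4, +2, −4, …).
Second entry — each term is the sum of the two before it: 2, 7, 9, 16, 25 → 41.

41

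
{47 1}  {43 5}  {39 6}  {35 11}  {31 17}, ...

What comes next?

For the first slot, −4 each step: 47, 43, 39, 35, 31 → 27.
Second slot — each term is the sum of the two before it: 1, 5, 6, 11, 17 → 28.
Putting it together: {27 28}.

{27 28}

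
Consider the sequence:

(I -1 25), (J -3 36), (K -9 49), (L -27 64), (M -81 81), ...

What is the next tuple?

Letter: I, J, K, L, M → N (letters move forward 1 place in the alphabet).
For the second value, ×3 each step: -1, -3, -9, -27, -81 → -243.
Third value — perfect squares: 5², 6², 7², …: 25, 36, 49, 64, 81 → 100.
Putting it together: (N -243 100).

(N -243 100)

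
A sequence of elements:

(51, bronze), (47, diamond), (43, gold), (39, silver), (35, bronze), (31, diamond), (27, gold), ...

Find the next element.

First value goes 51, 47, 43, 39, 35, 31, 27 → 23 (−4 each step).
Rank: repeats bronze → diamond → gold → silver, so bronze, diamond, gold, silver, bronze, diamond, gold → silver.
Combining the parts gives (23, silver).

(23, silver)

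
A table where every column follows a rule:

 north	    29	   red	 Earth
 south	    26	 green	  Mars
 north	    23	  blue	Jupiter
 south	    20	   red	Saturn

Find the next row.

Direction: north, south, north, south → north (alternates north ↔ south).
Second component: −3 each step; 29, 26, 23, 20 → 17.
Colour goes red, green, blue, red → green (repeats red → green → blue).
For the planet, runs through the planets Mercury→Neptune: Earth, Mars, Jupiter, Saturn → Uranus.
Combining the parts gives north  17  green  Uranus.

north  17  green  Uranus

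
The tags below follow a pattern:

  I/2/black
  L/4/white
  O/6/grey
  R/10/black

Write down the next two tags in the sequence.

Letter: letters move forward 3 places in the alphabet; I, L, O, R → U → X.
Second component: 2, 4, 6, 10 → 16 → 26 (each term is the sum of the two before it).
Shade: black, white, grey, black → white → grey (repeats black → white → grey).
Putting the parts together: U/16/white and then X/26/grey.

U/16/white, X/26/grey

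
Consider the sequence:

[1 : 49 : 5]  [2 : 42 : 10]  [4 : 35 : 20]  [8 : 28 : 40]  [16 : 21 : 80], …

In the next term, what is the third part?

160

Third part goes 5, 10, 20, 40, 80 → 160 (×2 each step).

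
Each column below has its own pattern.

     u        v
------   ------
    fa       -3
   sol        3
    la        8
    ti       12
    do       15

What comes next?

Column u: runs through the solfège scale do→ti; fa, sol, la, ti, do → re.
Column v: differences are 6, 5, 4, … (decreasing by 1 each time); -3, 3, 8, 12, 15 → 17.
So the next line is re  17.

re  17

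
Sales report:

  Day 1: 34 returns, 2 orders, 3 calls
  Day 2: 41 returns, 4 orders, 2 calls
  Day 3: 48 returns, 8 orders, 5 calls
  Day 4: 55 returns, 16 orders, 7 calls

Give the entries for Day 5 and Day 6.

Returns — +7 each step: 34, 41, 48, 55 → 62 → 69.
For the orders, ×2 each step: 2, 4, 8, 16 → 32 → 64.
Calls: 3, 2, 5, 7 → 12 → 19 (each term is the sum of the two before it).
So the next two records are 62 returns, 32 orders, 12 calls and 69 returns, 64 orders, 19 calls.

62 returns, 32 orders, 12 calls; 69 returns, 64 orders, 19 calls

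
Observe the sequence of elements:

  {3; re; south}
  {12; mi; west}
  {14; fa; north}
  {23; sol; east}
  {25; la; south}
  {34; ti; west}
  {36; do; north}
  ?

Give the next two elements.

First component goes 3, 12, 14, 23, 25, 34, 36 → 45 → 47 (alternating steps +9, +2, +9, +2, …).
Note goes re, mi, fa, sol, la, ti, do → re → mi (runs through the solfège scale do→ti).
Direction: south, west, north, east, south, west, north → east → south (repeats south → west → north → east).
So the next two elements are {45; re; east} and {47; mi; south}.

{45; re; east}, {47; mi; south}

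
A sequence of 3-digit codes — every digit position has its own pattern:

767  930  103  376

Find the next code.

549

First digit: 7, 9, 1, 3 → 5 (+2 each step, mod 10).
Second digit — −3 each step, mod 10: 6, 3, 0, 7 → 4.
Third digit: +3 each step, mod 10; 7, 0, 3, 6 → 9.
Combining the parts gives 549.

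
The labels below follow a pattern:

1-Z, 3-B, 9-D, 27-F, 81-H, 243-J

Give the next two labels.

First component: ×3 each step, so 1, 3, 9, 27, 81, 243 → 729 → 2187.
Letter: letters move forward 2 places in the alphabet, wrapping Z→A; Z, B, D, F, H, J → L → N.
Putting the parts together: 729-L and then 2187-N.

729-L then 2187-N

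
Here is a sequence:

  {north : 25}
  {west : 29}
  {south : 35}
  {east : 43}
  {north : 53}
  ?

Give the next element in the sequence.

{west : 65}

Direction: north, west, south, east, north → west (repeats north → west → south → east).
Second entry: differences are 4, 6, 8, … (increasing by 2 each time); 25, 29, 35, 43, 53 → 65.
So the next element is {west : 65}.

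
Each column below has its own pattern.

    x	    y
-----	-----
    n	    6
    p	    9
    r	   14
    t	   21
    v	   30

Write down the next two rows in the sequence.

x  41; z  54

Column x: letters move forward 2 places in the alphabet; n, p, r, t, v → x → z.
Column y: 6, 9, 14, 21, 30 → 41 → 54 (differences are 3, 5, 7, … (increasing by 2 each time)).
So the next two rows are x  41 and z  54.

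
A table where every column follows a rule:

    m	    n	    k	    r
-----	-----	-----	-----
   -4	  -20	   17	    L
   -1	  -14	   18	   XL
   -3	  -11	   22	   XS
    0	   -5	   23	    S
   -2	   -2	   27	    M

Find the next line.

1  4  28  L

Column m: alternating steps +3, −2, +3, −2, …; -4, -1, -3, 0, -2 → 1.
Column n: alternating steps +6, +3, +6, +3, …; -20, -14, -11, -5, -2 → 4.
Column k goes 17, 18, 22, 23, 27 → 28 (alternating steps +1, +4, +1, +4, …).
Column r: runs through clothing sizes XS→XL; L, XL, XS, S, M → L.
Combining the parts gives 1  4  28  L.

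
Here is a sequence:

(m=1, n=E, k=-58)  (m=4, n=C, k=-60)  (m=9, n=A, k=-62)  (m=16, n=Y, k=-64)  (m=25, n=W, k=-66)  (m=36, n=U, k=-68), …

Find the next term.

(m=49, n=S, k=-70)

M: perfect squares: 1², 2², 3², …, so 1, 4, 9, 16, 25, 36 → 49.
N goes E, C, A, Y, W, U → S (letters move back 2 places in the alphabet, wrapping A→Z).
For the k, −2 each step: -58, -60, -62, -64, -66, -68 → -70.
Combining the parts gives (m=49, n=S, k=-70).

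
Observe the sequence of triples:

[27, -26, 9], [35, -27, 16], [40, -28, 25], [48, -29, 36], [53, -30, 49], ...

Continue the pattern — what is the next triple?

[61, -31, 64]

First part: 27, 35, 40, 48, 53 → 61 (alternating steps +8, +5, +8, +5, …).
For the second part, −1 each step: -26, -27, -28, -29, -30 → -31.
Third part: perfect squares: 3², 4², 5², …, so 9, 16, 25, 36, 49 → 64.
Combining the parts gives [61, -31, 64].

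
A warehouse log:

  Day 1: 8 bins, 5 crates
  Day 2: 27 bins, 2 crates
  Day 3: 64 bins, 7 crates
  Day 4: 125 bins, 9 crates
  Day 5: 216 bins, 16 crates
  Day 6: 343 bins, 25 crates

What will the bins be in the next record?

Bins goes 8, 27, 64, 125, 216, 343 → 512 (perfect cubes: 2³, 3³, 4³, …).

512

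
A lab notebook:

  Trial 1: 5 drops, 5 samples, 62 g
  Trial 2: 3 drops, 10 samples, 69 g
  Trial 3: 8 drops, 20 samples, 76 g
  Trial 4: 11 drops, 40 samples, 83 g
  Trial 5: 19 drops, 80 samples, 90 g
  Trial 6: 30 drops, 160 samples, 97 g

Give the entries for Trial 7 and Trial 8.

49 drops, 320 samples, 104 g; 79 drops, 640 samples, 111 g

Drops: 5, 3, 8, 11, 19, 30 → 49 → 79 (each term is the sum of the two before it).
Samples: ×2 each step; 5, 10, 20, 40, 80, 160 → 320 → 640.
For the g, +7 each step: 62, 69, 76, 83, 90, 97 → 104 → 111.
So the next two lines are 49 drops, 320 samples, 104 g and 79 drops, 640 samples, 111 g.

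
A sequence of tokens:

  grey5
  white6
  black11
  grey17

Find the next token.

white28

For the shade, repeats grey → white → black: grey, white, black, grey → white.
Second component — each term is the sum of the two before it: 5, 6, 11, 17 → 28.
So the next token is white28.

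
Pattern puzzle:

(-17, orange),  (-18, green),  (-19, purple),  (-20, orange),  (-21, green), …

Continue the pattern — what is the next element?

For the first component, −1 each step: -17, -18, -19, -20, -21 → -22.
Colour: repeats orange → green → purple; orange, green, purple, orange, green → purple.
So the next element is (-22, purple).

(-22, purple)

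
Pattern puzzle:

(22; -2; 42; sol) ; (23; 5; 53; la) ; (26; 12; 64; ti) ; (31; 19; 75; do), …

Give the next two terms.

First value: 22, 23, 26, 31 → 38 → 47 (differences are 1, 3, 5, … (increasing by 2 each time)).
For the second value, +7 each step: -2, 5, 12, 19 → 26 → 33.
Third value: 42, 53, 64, 75 → 86 → 97 (+11 each step).
Note: runs through the solfège scale do→ti, so sol, la, ti, do → re → mi.
So the next two terms are (38; 26; 86; re) and (47; 33; 97; mi).

(38; 26; 86; re), (47; 33; 97; mi)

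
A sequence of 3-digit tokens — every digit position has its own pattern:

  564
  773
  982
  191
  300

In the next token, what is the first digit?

5

First digit — +2 each step, mod 10: 5, 7, 9, 1, 3 → 5.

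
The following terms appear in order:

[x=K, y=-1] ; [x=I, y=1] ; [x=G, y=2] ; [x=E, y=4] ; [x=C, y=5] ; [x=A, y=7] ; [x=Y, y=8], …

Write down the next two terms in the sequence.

X — letters move back 2 places in the alphabet, wrapping A→Z: K, I, G, E, C, A, Y → W → U.
Y goes -1, 1, 2, 4, 5, 7, 8 → 10 → 11 (alternating steps +2, +1, +2, +1, …).
Putting the parts together: [x=W, y=10] and then [x=U, y=11].

[x=W, y=10], [x=U, y=11]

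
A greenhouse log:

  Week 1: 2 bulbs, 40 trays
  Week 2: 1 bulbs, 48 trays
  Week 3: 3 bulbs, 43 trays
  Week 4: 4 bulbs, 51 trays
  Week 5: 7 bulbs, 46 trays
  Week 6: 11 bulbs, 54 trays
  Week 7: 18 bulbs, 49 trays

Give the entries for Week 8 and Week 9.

29 bulbs, 57 trays; 47 bulbs, 52 trays

Bulbs: 2, 1, 3, 4, 7, 11, 18 → 29 → 47 (each term is the sum of the two before it).
Trays: alternating steps +8, −5, +8, −5, …; 40, 48, 43, 51, 46, 54, 49 → 57 → 52.
So the next two rows are 29 bulbs, 57 trays and 47 bulbs, 52 trays.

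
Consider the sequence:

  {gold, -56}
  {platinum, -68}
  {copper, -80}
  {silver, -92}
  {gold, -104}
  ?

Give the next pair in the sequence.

Metal goes gold, platinum, copper, silver, gold → platinum (repeats gold → platinum → copper → silver).
Second part: −12 each step; -56, -68, -80, -92, -104 → -116.
Combining the parts gives {platinum, -116}.

{platinum, -116}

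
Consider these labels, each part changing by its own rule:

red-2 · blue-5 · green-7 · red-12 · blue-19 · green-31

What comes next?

Colour: repeats red → blue → green, so red, blue, green, red, blue, green → red.
Second component: each term is the sum of the two before it; 2, 5, 7, 12, 19, 31 → 50.
Combining the parts gives red-50.

red-50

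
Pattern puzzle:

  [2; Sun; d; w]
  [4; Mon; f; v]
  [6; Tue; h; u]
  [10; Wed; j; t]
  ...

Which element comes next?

First part goes 2, 4, 6, 10 → 16 (each term is the sum of the two before it).
Day: Sun, Mon, Tue, Wed → Thu (runs through the weekdays Mon→Sun).
First letter goes d, f, h, j → l (letters move forward 2 places in the alphabet).
Second letter — letters move back 1 place in the alphabet: w, v, u, t → s.
So the next element is [16; Thu; l; s].

[16; Thu; l; s]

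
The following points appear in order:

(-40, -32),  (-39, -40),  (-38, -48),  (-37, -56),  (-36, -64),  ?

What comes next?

First slot: +1 each step; -40, -39, -38, -37, -36 → -35.
Second slot — −8 each step: -32, -40, -48, -56, -64 → -72.
Combining the parts gives (-35, -72).

(-35, -72)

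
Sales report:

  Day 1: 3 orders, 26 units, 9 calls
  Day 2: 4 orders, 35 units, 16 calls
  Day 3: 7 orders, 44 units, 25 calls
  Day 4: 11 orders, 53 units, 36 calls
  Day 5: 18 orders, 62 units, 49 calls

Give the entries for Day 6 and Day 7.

29 orders, 71 units, 64 calls; 47 orders, 80 units, 81 calls

Orders goes 3, 4, 7, 11, 18 → 29 → 47 (each term is the sum of the two before it).
For the units, +9 each step: 26, 35, 44, 53, 62 → 71 → 80.
Calls: 9, 16, 25, 36, 49 → 64 → 81 (perfect squares: 3², 4², 5², …).
Putting the parts together: 29 orders, 71 units, 64 calls and then 47 orders, 80 units, 81 calls.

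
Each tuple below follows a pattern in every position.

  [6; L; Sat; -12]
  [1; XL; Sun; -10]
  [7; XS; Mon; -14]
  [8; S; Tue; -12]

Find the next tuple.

First part goes 6, 1, 7, 8 → 15 (each term is the sum of the two before it).
Size: runs through clothing sizes XS→XL, so L, XL, XS, S → M.
Day: Sat, Sun, Mon, Tue → Wed (runs through the weekdays Mon→Sun).
Fourth part: alternating steps +2, −4, +2, −4, …; -12, -10, -14, -12 → -16.
Combining the parts gives [15; M; Wed; -16].

[15; M; Wed; -16]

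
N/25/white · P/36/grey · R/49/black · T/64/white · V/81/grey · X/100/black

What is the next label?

Z/121/white

Letter: N, P, R, T, V, X → Z (letters move forward 2 places in the alphabet).
Second component: perfect squares: 5², 6², 7², …; 25, 36, 49, 64, 81, 100 → 121.
Shade: repeats white → grey → black, so white, grey, black, white, grey, black → white.
So the next label is Z/121/white.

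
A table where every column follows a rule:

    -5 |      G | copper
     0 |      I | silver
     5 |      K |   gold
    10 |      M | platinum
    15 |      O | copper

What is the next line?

First component: +5 each step; -5, 0, 5, 10, 15 → 20.
For the letter, letters move forward 2 places in the alphabet: G, I, K, M, O → Q.
Metal goes copper, silver, gold, platinum, copper → silver (repeats copper → silver → gold → platinum).
Combining the parts gives 20  Q  silver.

20  Q  silver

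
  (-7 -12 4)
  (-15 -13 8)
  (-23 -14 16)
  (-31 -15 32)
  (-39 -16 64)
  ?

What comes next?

(-47 -17 128)

First component: −8 each step; -7, -15, -23, -31, -39 → -47.
Second component — −1 each step: -12, -13, -14, -15, -16 → -17.
Third component: ×2 each step, so 4, 8, 16, 32, 64 → 128.
So the next triple is (-47 -17 128).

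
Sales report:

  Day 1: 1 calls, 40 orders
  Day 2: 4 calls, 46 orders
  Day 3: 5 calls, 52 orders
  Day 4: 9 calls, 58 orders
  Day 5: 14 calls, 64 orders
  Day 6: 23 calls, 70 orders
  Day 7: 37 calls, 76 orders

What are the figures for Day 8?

60 calls, 82 orders

Calls: each term is the sum of the two before it; 1, 4, 5, 9, 14, 23, 37 → 60.
Orders: 40, 46, 52, 58, 64, 70, 76 → 82 (+6 each step).
Combining the parts gives 60 calls, 82 orders.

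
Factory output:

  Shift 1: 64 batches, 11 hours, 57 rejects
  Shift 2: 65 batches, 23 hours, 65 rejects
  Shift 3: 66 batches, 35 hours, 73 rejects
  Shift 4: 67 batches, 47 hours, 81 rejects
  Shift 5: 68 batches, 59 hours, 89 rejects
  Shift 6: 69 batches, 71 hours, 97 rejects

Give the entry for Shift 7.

70 batches, 83 hours, 105 rejects

Batches — +1 each step: 64, 65, 66, 67, 68, 69 → 70.
Hours: +12 each step; 11, 23, 35, 47, 59, 71 → 83.
Rejects: 57, 65, 73, 81, 89, 97 → 105 (+8 each step).
Combining the parts gives 70 batches, 83 hours, 105 rejects.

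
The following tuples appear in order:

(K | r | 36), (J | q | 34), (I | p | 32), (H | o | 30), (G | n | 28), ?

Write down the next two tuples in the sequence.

First letter: letters move back 1 place in the alphabet, so K, J, I, H, G → F → E.
Second letter: r, q, p, o, n → m → l (letters move back 1 place in the alphabet).
Third component: −2 each step, so 36, 34, 32, 30, 28 → 26 → 24.
So the next two tuples are (F | m | 26) and (E | l | 24).

(F | m | 26), (E | l | 24)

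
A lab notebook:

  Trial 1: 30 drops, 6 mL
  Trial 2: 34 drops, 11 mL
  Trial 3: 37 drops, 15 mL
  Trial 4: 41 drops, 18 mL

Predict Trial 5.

Drops: alternating steps +4, +3, +4, +3, …, so 30, 34, 37, 41 → 44.
ML: differences are 5, 4, 3, … (decreasing by 1 each time), so 6, 11, 15, 18 → 20.
Putting it together: 44 drops, 20 mL.

44 drops, 20 mL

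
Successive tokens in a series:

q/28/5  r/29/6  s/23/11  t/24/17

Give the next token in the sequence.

u/18/28

For the letter, letters move forward 1 place in the alphabet: q, r, s, t → u.
For the second component, alternating steps +1, −6, +1, −6, …: 28, 29, 23, 24 → 18.
Third component: 5, 6, 11, 17 → 28 (each term is the sum of the two before it).
Putting it together: u/18/28.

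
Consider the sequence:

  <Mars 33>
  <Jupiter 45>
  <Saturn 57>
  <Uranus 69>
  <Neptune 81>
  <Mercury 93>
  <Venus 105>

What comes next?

<Earth 117>

Planet — runs through the planets Mercury→Neptune: Mars, Jupiter, Saturn, Uranus, Neptune, Mercury, Venus → Earth.
Second coordinate: +12 each step, so 33, 45, 57, 69, 81, 93, 105 → 117.
Combining the parts gives <Earth 117>.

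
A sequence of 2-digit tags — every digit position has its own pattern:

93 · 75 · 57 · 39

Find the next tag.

First digit: −2 each step, mod 10; 9, 7, 5, 3 → 1.
Second digit: +2 each step, mod 10; 3, 5, 7, 9 → 1.
Combining the parts gives 11.

11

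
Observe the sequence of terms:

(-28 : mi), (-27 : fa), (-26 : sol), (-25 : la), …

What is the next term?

First value: -28, -27, -26, -25 → -24 (+1 each step).
Note: runs through the solfège scale do→ti, so mi, fa, sol, la → ti.
So the next term is (-24 : ti).

(-24 : ti)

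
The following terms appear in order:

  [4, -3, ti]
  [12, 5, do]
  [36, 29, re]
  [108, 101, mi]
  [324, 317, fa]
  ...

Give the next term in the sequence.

For the first component, ×3 each step: 4, 12, 36, 108, 324 → 972.
Second component goes -3, 5, 29, 101, 317 → 965 (always 7 less than the first component).
Note — runs through the solfège scale do→ti: ti, do, re, mi, fa → sol.
So the next term is [972, 965, sol].

[972, 965, sol]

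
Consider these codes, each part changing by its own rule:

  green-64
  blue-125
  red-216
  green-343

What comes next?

Colour goes green, blue, red, green → blue (repeats green → blue → red).
Second component goes 64, 125, 216, 343 → 512 (perfect cubes: 4³, 5³, 6³, …).
So the next code is blue-512.

blue-512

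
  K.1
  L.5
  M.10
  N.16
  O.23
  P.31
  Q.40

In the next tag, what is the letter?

R

Letter — letters move forward 1 place in the alphabet: K, L, M, N, O, P, Q → R.
Second component goes 1, 5, 10, 16, 23, 31, 40 → 50 (differences are 4, 5, 6, … (increasing by 1 each time)).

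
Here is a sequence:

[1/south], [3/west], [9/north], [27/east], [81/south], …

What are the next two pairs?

First component: ×3 each step; 1, 3, 9, 27, 81 → 243 → 729.
Direction goes south, west, north, east, south → west → north (repeats south → west → north → east).
Putting the parts together: [243/west] and then [729/north].

[243/west], [729/north]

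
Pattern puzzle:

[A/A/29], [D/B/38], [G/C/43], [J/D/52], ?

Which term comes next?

First letter: letters move forward 3 places in the alphabet; A, D, G, J → M.
Second letter: letters move forward 1 place in the alphabet; A, B, C, D → E.
Third value: alternating steps +9, +5, +9, +5, …; 29, 38, 43, 52 → 57.
Combining the parts gives [M/E/57].

[M/E/57]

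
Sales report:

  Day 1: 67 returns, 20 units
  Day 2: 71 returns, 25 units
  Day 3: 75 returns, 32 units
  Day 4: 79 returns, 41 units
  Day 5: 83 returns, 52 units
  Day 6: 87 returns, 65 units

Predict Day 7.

91 returns, 80 units

For the returns, +4 each step: 67, 71, 75, 79, 83, 87 → 91.
Units: 20, 25, 32, 41, 52, 65 → 80 (differences are 5, 7, 9, … (increasing by 2 each time)).
Combining the parts gives 91 returns, 80 units.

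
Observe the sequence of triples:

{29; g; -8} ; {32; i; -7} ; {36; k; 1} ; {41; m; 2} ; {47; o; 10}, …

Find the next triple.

{54; q; 11}

First value: 29, 32, 36, 41, 47 → 54 (differences are 3, 4, 5, … (increasing by 1 each time)).
Letter: g, i, k, m, o → q (letters move forward 2 places in the alphabet).
Third value: alternating steps +1, +8, +1, +8, …; -8, -7, 1, 2, 10 → 11.
Putting it together: {54; q; 11}.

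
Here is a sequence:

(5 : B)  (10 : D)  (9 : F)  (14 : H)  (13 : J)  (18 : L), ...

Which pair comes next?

(17 : N)

First slot goes 5, 10, 9, 14, 13, 18 → 17 (alternating steps +5, −1, +5, −1, …).
Letter — letters move forward 2 places in the alphabet: B, D, F, H, J, L → N.
Putting it together: (17 : N).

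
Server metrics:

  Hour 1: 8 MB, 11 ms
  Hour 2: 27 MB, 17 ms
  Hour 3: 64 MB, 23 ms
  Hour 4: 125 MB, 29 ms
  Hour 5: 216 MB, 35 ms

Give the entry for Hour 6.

MB — perfect cubes: 2³, 3³, 4³, …: 8, 27, 64, 125, 216 → 343.
Ms — +6 each step: 11, 17, 23, 29, 35 → 41.
Putting it together: 343 MB, 41 ms.

343 MB, 41 ms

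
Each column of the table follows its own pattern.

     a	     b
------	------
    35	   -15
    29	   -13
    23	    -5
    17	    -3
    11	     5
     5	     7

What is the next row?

Column a — −6 each step: 35, 29, 23, 17, 11, 5 → -1.
Column b: -15, -13, -5, -3, 5, 7 → 15 (alternating steps +2, +8, +2, +8, …).
Combining the parts gives -1  15.

-1  15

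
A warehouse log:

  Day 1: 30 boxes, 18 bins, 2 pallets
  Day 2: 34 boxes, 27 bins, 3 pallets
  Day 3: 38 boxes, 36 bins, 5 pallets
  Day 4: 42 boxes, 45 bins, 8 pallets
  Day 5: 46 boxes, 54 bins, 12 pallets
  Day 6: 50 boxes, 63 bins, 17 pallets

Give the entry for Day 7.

Boxes: 30, 34, 38, 42, 46, 50 → 54 (+4 each step).
Bins: +9 each step; 18, 27, 36, 45, 54, 63 → 72.
Pallets: differences are 1, 2, 3, … (increasing by 1 each time); 2, 3, 5, 8, 12, 17 → 23.
Putting it together: 54 boxes, 72 bins, 23 pallets.

54 boxes, 72 bins, 23 pallets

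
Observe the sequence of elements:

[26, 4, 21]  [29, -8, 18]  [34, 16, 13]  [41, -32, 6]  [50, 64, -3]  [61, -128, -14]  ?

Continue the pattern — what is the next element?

For the first slot, differences are 3, 5, 7, … (increasing by 2 each time): 26, 29, 34, 41, 50, 61 → 74.
Second slot: ×(-2) each step; 4, -8, 16, -32, 64, -128 → 256.
Third slot goes 21, 18, 13, 6, -3, -14 → -27 (together with the first slot always sums to 47).
Combining the parts gives [74, 256, -27].

[74, 256, -27]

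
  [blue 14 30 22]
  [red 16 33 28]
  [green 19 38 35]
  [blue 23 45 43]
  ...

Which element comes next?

Colour: repeats blue → red → green, so blue, red, green, blue → red.
Second coordinate goes 14, 16, 19, 23 → 28 (differences are 2, 3, 4, … (increasing by 1 each time)).
For the third coordinate, differences are 3, 5, 7, … (increasing by 2 each time): 30, 33, 38, 45 → 54.
Fourth coordinate: differences are 6, 7, 8, … (increasing by 1 each time), so 22, 28, 35, 43 → 52.
Combining the parts gives [red 28 54 52].

[red 28 54 52]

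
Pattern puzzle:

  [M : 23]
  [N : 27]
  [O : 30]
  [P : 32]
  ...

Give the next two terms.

Letter — letters move forward 1 place in the alphabet: M, N, O, P → Q → R.
Second component — differences are 4, 3, 2, … (decreasing by 1 each time): 23, 27, 30, 32 → 33 → 33.
Putting the parts together: [Q : 33] and then [R : 33].

[Q : 33], [R : 33]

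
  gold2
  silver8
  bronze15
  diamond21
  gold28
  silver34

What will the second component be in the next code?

Second component: 2, 8, 15, 21, 28, 34 → 41 (alternating steps +6, +7, +6, +7, …).

41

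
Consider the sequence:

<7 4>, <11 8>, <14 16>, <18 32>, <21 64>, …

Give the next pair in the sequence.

<25 128>

First coordinate goes 7, 11, 14, 18, 21 → 25 (alternating steps +4, +3, +4, +3, …).
For the second coordinate, ×2 each step: 4, 8, 16, 32, 64 → 128.
Putting it together: <25 128>.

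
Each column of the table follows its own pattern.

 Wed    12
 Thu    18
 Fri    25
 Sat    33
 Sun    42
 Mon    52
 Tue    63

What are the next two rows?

Day goes Wed, Thu, Fri, Sat, Sun, Mon, Tue → Wed → Thu (runs through the weekdays Mon→Sun).
Second component: differences are 6, 7, 8, … (increasing by 1 each time); 12, 18, 25, 33, 42, 52, 63 → 75 → 88.
Putting the parts together: Wed  75 and then Thu  88.

Wed  75; Thu  88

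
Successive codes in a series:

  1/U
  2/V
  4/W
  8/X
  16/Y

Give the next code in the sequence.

First component: 1, 2, 4, 8, 16 → 32 (×2 each step).
Letter goes U, V, W, X, Y → Z (letters move forward 1 place in the alphabet).
Putting it together: 32/Z.

32/Z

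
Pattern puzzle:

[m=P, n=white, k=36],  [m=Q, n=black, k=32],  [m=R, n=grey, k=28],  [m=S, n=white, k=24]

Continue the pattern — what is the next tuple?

[m=T, n=black, k=20]

M goes P, Q, R, S → T (letters move forward 1 place in the alphabet).
N goes white, black, grey, white → black (repeats white → black → grey).
K: −4 each step; 36, 32, 28, 24 → 20.
Combining the parts gives [m=T, n=black, k=20].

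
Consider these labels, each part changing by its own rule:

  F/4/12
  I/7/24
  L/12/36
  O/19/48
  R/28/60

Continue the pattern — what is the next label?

U/39/72

Letter: letters move forward 3 places in the alphabet, so F, I, L, O, R → U.
Second component: differences are 3, 5, 7, … (increasing by 2 each time), so 4, 7, 12, 19, 28 → 39.
Third component: +12 each step, so 12, 24, 36, 48, 60 → 72.
Combining the parts gives U/39/72.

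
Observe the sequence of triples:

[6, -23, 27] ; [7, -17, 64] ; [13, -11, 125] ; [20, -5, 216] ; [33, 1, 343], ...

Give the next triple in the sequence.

[53, 7, 512]

First coordinate: each term is the sum of the two before it, so 6, 7, 13, 20, 33 → 53.
Second coordinate: -23, -17, -11, -5, 1 → 7 (+6 each step).
For the third coordinate, perfect cubes: 3³, 4³, 5³, …: 27, 64, 125, 216, 343 → 512.
So the next triple is [53, 7, 512].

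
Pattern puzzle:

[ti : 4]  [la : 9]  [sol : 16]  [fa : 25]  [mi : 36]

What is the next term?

Note goes ti, la, sol, fa, mi → re (runs backward through the solfège scale do→ti).
Second coordinate goes 4, 9, 16, 25, 36 → 49 (perfect squares: 2², 3², 4², …).
Putting it together: [re : 49].

[re : 49]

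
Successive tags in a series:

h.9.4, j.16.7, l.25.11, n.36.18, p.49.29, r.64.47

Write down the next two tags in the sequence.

t.81.76, v.100.123

Letter: letters move forward 2 places in the alphabet; h, j, l, n, p, r → t → v.
Second component: 9, 16, 25, 36, 49, 64 → 81 → 100 (perfect squares: 3², 4², 5², …).
Third component: each term is the sum of the two before it, so 4, 7, 11, 18, 29, 47 → 76 → 123.
So the next two tags are t.81.76 and v.100.123.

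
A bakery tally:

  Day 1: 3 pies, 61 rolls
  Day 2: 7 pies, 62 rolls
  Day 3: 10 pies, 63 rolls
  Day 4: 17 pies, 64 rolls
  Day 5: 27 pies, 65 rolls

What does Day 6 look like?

Pies: 3, 7, 10, 17, 27 → 44 (each term is the sum of the two before it).
Rolls goes 61, 62, 63, 64, 65 → 66 (+1 each step).
So the next row is 44 pies, 66 rolls.

44 pies, 66 rolls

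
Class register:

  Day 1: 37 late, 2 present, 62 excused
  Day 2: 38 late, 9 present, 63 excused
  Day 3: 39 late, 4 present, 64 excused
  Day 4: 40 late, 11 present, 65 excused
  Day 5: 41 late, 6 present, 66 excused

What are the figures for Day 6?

Late: +1 each step, so 37, 38, 39, 40, 41 → 42.
Present goes 2, 9, 4, 11, 6 → 13 (alternating steps +7, −5, +7, −5, …).
Excused: +1 each step, so 62, 63, 64, 65, 66 → 67.
Putting it together: 42 late, 13 present, 67 excused.

42 late, 13 present, 67 excused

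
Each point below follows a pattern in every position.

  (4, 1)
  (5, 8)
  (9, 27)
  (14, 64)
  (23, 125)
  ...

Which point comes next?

First entry — each term is the sum of the two before it: 4, 5, 9, 14, 23 → 37.
For the second entry, perfect cubes: 1³, 2³, 3³, …: 1, 8, 27, 64, 125 → 216.
Putting it together: (37, 216).

(37, 216)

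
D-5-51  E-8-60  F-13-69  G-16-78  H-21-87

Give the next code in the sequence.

Letter: D, E, F, G, H → I (letters move forward 1 place in the alphabet).
For the second component, alternating steps +3, +5, +3, +5, …: 5, 8, 13, 16, 21 → 24.
Third component: +9 each step; 51, 60, 69, 78, 87 → 96.
Putting it together: I-24-96.

I-24-96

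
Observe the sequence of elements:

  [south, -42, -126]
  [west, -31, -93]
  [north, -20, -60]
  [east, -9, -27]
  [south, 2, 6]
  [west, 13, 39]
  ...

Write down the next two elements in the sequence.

[north, 24, 72], [east, 35, 105]

For the direction, repeats south → west → north → east: south, west, north, east, south, west → north → east.
Second value — +11 each step: -42, -31, -20, -9, 2, 13 → 24 → 35.
Third value: always 3 × the second value; -126, -93, -60, -27, 6, 39 → 72 → 105.
So the next two elements are [north, 24, 72] and [east, 35, 105].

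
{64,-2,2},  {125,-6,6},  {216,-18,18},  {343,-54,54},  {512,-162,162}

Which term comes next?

For the first part, perfect cubes: 4³, 5³, 6³, …: 64, 125, 216, 343, 512 → 729.
Second part goes -2, -6, -18, -54, -162 → -486 (×3 each step).
Third part: ×3 each step; 2, 6, 18, 54, 162 → 486.
So the next term is {729,-486,486}.

{729,-486,486}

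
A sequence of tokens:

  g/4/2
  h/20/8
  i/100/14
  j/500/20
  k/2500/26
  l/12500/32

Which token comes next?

m/62500/38

Letter goes g, h, i, j, k, l → m (letters move forward 1 place in the alphabet).
For the second component, ×5 each step: 4, 20, 100, 500, 2500, 12500 → 62500.
Third component: +6 each step; 2, 8, 14, 20, 26, 32 → 38.
Putting it together: m/62500/38.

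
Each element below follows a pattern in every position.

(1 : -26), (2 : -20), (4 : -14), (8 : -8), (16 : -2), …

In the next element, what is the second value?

Second value: +6 each step; -26, -20, -14, -8, -2 → 4.

4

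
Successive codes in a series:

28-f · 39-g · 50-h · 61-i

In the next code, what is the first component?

72

First component — +11 each step: 28, 39, 50, 61 → 72.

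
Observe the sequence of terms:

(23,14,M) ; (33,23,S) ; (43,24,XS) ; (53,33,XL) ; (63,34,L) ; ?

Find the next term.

(73,43,M)

First entry: +10 each step; 23, 33, 43, 53, 63 → 73.
Second entry — alternating steps +9, +1, +9, +1, …: 14, 23, 24, 33, 34 → 43.
Size: runs backward through clothing sizes XS→XL, so M, S, XS, XL, L → M.
Putting it together: (73,43,M).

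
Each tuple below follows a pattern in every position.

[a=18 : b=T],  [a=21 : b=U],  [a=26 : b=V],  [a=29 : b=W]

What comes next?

A — alternating steps +3, +5, +3, +5, …: 18, 21, 26, 29 → 34.
B: letters move forward 1 place in the alphabet; T, U, V, W → X.
Putting it together: [a=34 : b=X].

[a=34 : b=X]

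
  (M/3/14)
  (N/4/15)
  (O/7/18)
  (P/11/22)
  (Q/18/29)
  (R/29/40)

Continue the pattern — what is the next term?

(S/47/58)

For the letter, letters move forward 1 place in the alphabet: M, N, O, P, Q, R → S.
Second part: each term is the sum of the two before it, so 3, 4, 7, 11, 18, 29 → 47.
Third part: always 11 more than the second part; 14, 15, 18, 22, 29, 40 → 58.
So the next term is (S/47/58).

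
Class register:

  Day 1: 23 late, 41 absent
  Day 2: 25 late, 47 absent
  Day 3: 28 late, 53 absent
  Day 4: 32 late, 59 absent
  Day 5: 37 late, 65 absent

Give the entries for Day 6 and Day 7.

Late: differences are 2, 3, 4, … (increasing by 1 each time), so 23, 25, 28, 32, 37 → 43 → 50.
Absent — +6 each step: 41, 47, 53, 59, 65 → 71 → 77.
So the next two rows are 43 late, 71 absent and 50 late, 77 absent.

43 late, 71 absent; 50 late, 77 absent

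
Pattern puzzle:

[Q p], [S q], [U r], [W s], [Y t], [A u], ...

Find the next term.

First letter: letters move forward 2 places in the alphabet, wrapping Z→A; Q, S, U, W, Y, A → C.
Second letter — letters move forward 1 place in the alphabet: p, q, r, s, t, u → v.
Combining the parts gives [C v].

[C v]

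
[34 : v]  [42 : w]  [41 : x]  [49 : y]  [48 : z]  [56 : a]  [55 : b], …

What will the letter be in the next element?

For the letter, letters move forward 1 place in the alphabet, wrapping Z→A: v, w, x, y, z, a, b → c.

c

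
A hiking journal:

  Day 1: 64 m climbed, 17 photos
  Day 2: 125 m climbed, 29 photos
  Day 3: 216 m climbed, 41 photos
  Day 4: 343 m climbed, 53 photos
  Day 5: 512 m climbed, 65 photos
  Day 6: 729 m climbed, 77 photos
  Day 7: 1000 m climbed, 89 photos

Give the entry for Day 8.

M climbed: perfect cubes: 4³, 5³, 6³, …; 64, 125, 216, 343, 512, 729, 1000 → 1331.
Photos goes 17, 29, 41, 53, 65, 77, 89 → 101 (+12 each step).
So the next row is 1331 m climbed, 101 photos.

1331 m climbed, 101 photos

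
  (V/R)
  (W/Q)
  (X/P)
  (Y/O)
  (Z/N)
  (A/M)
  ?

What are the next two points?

(B/L), (C/K)

For the first letter, letters move forward 1 place in the alphabet, wrapping Z→A: V, W, X, Y, Z, A → B → C.
Second letter — letters move back 1 place in the alphabet: R, Q, P, O, N, M → L → K.
Putting the parts together: (B/L) and then (C/K).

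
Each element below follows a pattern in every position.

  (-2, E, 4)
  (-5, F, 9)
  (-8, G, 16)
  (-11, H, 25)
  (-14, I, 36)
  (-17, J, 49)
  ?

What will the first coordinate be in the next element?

-20

For the first coordinate, −3 each step: -2, -5, -8, -11, -14, -17 → -20.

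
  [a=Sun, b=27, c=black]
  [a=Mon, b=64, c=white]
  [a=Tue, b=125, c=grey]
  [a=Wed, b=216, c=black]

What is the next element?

[a=Thu, b=343, c=white]

A — runs through the weekdays Mon→Sun: Sun, Mon, Tue, Wed → Thu.
B: perfect cubes: 3³, 4³, 5³, …, so 27, 64, 125, 216 → 343.
For the c, repeats black → white → grey: black, white, grey, black → white.
So the next element is [a=Thu, b=343, c=white].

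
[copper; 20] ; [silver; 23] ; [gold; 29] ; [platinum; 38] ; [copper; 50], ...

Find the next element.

[silver; 65]

Metal — repeats copper → silver → gold → platinum: copper, silver, gold, platinum, copper → silver.
Second value: differences are 3, 6, 9, … (increasing by 3 each time), so 20, 23, 29, 38, 50 → 65.
Putting it together: [silver; 65].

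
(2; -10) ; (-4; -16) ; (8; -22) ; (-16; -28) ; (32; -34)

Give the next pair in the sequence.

First slot: ×(-2) each step; 2, -4, 8, -16, 32 → -64.
Second slot: −6 each step, so -10, -16, -22, -28, -34 → -40.
Putting it together: (-64; -40).

(-64; -40)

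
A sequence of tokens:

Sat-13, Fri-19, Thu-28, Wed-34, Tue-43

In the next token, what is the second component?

49

Second component — alternating steps +6, +9, +6, +9, …: 13, 19, 28, 34, 43 → 49.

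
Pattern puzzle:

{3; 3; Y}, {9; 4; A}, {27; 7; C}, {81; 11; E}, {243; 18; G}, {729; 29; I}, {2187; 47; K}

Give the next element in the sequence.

First part — ×3 each step: 3, 9, 27, 81, 243, 729, 2187 → 6561.
Second part: 3, 4, 7, 11, 18, 29, 47 → 76 (each term is the sum of the two before it).
For the letter, letters move forward 2 places in the alphabet, wrapping Z→A: Y, A, C, E, G, I, K → M.
Putting it together: {6561; 76; M}.

{6561; 76; M}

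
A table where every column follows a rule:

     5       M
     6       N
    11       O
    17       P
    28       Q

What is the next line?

First component: each term is the sum of the two before it; 5, 6, 11, 17, 28 → 45.
Letter — letters move forward 1 place in the alphabet: M, N, O, P, Q → R.
So the next line is 45  R.

45  R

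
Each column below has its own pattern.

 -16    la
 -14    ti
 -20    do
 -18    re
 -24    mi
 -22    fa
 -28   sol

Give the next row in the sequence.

First component: -16, -14, -20, -18, -24, -22, -28 → -26 (alternating steps +2, −6, +2, −6, …).
Note: la, ti, do, re, mi, fa, sol → la (runs through the solfège scale do→ti).
So the next row is -26  la.

-26  la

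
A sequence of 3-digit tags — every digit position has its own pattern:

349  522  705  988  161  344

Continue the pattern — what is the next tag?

527

First digit: +2 each step, mod 10; 3, 5, 7, 9, 1, 3 → 5.
For the second digit, −2 each step, mod 10: 4, 2, 0, 8, 6, 4 → 2.
For the third digit, +3 each step, mod 10: 9, 2, 5, 8, 1, 4 → 7.
Putting it together: 527.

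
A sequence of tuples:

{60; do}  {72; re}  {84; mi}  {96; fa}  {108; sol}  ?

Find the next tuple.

First slot — +12 each step: 60, 72, 84, 96, 108 → 120.
Note: runs through the solfège scale do→ti, so do, re, mi, fa, sol → la.
Combining the parts gives {120; la}.

{120; la}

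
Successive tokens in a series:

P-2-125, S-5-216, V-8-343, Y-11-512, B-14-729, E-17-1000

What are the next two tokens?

Letter: letters move forward 3 places in the alphabet, wrapping Z→A; P, S, V, Y, B, E → H → K.
Second component goes 2, 5, 8, 11, 14, 17 → 20 → 23 (+3 each step).
Third component: 125, 216, 343, 512, 729, 1000 → 1331 → 1728 (perfect cubes: 5³, 6³, 7³, …).
Putting the parts together: H-20-1331 and then K-23-1728.

H-20-1331, K-23-1728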